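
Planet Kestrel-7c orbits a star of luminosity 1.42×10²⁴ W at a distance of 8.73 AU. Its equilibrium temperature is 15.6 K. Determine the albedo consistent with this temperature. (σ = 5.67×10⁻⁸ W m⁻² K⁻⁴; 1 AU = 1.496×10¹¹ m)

A ≈ 0.80

d = 8.73 AU = 1.31×10¹² m.
Flux: S = L/(4πd²) = 1.42×10²⁴/(4π×(1.31×10¹²)²) = 0.0663 W m⁻².
From T_eq⁴ = S(1−A)/(4σ): 1−A = 4σT_eq⁴/S.
1−A = 4 × 5.67×10⁻⁸ × (15.6)⁴ / 0.0663 = 0.203.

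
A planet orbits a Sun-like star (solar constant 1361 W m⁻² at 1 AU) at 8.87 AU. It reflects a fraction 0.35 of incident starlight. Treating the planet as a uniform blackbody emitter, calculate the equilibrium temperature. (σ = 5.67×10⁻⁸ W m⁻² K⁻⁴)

T_eq ≈ 83.9 K

Flux at 8.87 AU: S = 1361/8.87² = 17.3 W m⁻².
Energy balance: absorbed = emitted ⇒ πR²·S(1−A) = 4πR²·σT_eq⁴, so T_eq⁴ = S(1−A)/(4σ).
T_eq = [17.3 × 0.65 / (4 × 5.67×10⁻⁸)]^(1/4) = (4.96×10⁷)^(1/4) = 83.9 K.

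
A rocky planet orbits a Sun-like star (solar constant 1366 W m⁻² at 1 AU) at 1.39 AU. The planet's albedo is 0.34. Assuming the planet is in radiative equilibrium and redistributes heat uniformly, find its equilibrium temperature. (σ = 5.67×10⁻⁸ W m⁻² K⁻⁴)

T_eq ≈ 213 K

Flux at 1.39 AU: S = 1366/1.39² = 707 W m⁻².
Energy balance: absorbed = emitted ⇒ πR²·S(1−A) = 4πR²·σT_eq⁴, so T_eq⁴ = S(1−A)/(4σ).
T_eq = [707 × 0.66 / (4 × 5.67×10⁻⁸)]^(1/4) = (2.06×10⁹)^(1/4) = 213 K.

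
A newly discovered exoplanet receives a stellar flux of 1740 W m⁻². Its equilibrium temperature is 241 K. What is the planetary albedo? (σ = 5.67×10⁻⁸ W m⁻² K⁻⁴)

A ≈ 0.56

From T_eq⁴ = S(1−A)/(4σ): 1−A = 4σT_eq⁴/S.
1−A = 4 × 5.67×10⁻⁸ × (241)⁴ / 1740 = 0.440.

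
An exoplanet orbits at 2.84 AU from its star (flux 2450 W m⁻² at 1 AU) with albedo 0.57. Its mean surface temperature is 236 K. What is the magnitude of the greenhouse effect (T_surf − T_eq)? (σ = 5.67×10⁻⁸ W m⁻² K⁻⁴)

ΔT ≈ 81.1 K

S = 2450/2.84² = 303.8 W m⁻².
T_eq = [S(1−A)/(4σ)]^(1/4) = [303.8×0.43/(4×5.67×10⁻⁸)]^(1/4) = 154.9 K.
ΔT = T_surf − T_eq = 236 − 154.9.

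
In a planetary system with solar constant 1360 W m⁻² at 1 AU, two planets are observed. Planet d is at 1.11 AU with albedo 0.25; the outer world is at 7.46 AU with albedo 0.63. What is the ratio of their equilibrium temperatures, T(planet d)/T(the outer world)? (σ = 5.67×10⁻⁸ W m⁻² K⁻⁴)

T₁/T₂ ≈ 3.093

T_eq = [S₀(1−A)/(4σd²)]^(1/4), so T ∝ (1−A)^(1/4) / √d.
T₁ = [1360×0.75/(4×5.67×10⁻⁸×1.11²)]^(1/4) = 245.80 K.
T₂ = [1360×0.37/(4×5.67×10⁻⁸×7.46²)]^(1/4) = 79.46 K.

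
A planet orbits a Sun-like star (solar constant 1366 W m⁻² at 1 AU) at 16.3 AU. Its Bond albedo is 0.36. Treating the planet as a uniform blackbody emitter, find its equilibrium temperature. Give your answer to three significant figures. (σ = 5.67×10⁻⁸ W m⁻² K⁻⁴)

Flux at 16.3 AU: S = 1366/16.3² = 5.14 W m⁻².
Energy balance: absorbed = emitted ⇒ πR²·S(1−A) = 4πR²·σT_eq⁴, so T_eq⁴ = S(1−A)/(4σ).
T_eq = [5.14 × 0.64 / (4 × 5.67×10⁻⁸)]^(1/4) = (1.45×10⁷)^(1/4) = 61.7 K.

T_eq ≈ 61.7 K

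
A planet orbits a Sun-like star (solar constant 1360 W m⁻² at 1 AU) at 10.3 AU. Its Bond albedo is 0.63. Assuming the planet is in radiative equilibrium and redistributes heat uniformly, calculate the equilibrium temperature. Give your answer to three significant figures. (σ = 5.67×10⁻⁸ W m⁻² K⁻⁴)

T_eq ≈ 67.6 K

Flux at 10.3 AU: S = 1360/10.3² = 12.8 W m⁻².
Energy balance: absorbed = emitted ⇒ πR²·S(1−A) = 4πR²·σT_eq⁴, so T_eq⁴ = S(1−A)/(4σ).
T_eq = [12.8 × 0.37 / (4 × 5.67×10⁻⁸)]^(1/4) = (2.09×10⁷)^(1/4) = 67.6 K.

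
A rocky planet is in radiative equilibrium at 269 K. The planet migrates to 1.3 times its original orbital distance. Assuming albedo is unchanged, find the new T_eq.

T_eq ∝ L^(1/4) · d^(−1/2).
T′ = 269 / 1.3^(1/2) = 236 K.

T_eq ≈ 236 K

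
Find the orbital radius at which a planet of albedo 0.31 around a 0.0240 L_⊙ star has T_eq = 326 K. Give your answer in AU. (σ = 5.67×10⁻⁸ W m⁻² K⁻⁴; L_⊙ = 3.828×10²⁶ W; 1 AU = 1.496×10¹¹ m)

L = 0.0240 × 3.828×10²⁶ = 9.19×10²⁴ W.
From T_eq⁴ = L(1−A)/(16πσd²): d = √[L(1−A)/(16πσT_eq⁴)].
d = √[9.19×10²⁴ × 0.69 / (16π × 5.67×10⁻⁸ × (326)⁴)] = 1.40×10¹⁰ m = 0.0938 AU.

d ≈ 0.0938 AU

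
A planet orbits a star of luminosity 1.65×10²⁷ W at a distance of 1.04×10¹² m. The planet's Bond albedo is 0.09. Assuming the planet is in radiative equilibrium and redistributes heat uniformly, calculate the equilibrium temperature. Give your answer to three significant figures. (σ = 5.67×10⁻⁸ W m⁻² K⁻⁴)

Flux: S = L/(4πd²) = 1.65×10²⁷/(4π×(1.04×10¹²)²) = 121 W m⁻².
Energy balance: absorbed = emitted ⇒ πR²·S(1−A) = 4πR²·σT_eq⁴, so T_eq⁴ = S(1−A)/(4σ).
T_eq = [121 × 0.91 / (4 × 5.67×10⁻⁸)]^(1/4) = (4.87×10⁸)^(1/4) = 149 K.

T_eq ≈ 149 K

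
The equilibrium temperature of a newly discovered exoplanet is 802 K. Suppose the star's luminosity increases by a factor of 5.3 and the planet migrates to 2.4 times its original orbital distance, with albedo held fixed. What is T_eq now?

T_eq ∝ L^(1/4) · d^(−1/2).
T′ = 802 × 5.3^(1/4) / 2.4^(1/2) = 785 K.

T_eq ≈ 785 K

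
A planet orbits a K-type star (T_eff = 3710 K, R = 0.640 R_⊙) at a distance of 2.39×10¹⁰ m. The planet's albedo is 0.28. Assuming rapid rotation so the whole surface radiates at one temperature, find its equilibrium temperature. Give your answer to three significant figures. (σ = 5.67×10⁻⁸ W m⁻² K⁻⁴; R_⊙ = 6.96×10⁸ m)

R_⋆ = 0.640 × 6.96×10⁸ = 4.45×10⁸ m.
L = 4πR_⋆²σT_⋆⁴ = 4π(4.45×10⁸)² × 5.67×10⁻⁸ × (3710)⁴ = 2.68×10²⁵ W.
S = L/(4πd²) = 3730 W m⁻².
Energy balance: absorbed = emitted ⇒ πR²·S(1−A) = 4πR²·σT_eq⁴, so T_eq⁴ = S(1−A)/(4σ).
T_eq = [3730 × 0.72 / (4 × 5.67×10⁻⁸)]^(1/4) = (1.18×10¹⁰)^(1/4) = 330 K.

T_eq ≈ 330 K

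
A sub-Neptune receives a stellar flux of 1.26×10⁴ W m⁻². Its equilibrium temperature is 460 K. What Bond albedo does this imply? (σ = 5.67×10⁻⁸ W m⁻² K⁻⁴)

A ≈ 0.19

From T_eq⁴ = S(1−A)/(4σ): 1−A = 4σT_eq⁴/S.
1−A = 4 × 5.67×10⁻⁸ × (460)⁴ / 1.26×10⁴ = 0.806.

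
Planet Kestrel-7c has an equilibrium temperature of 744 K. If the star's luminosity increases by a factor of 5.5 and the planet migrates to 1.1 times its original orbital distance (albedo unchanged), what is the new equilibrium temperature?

T_eq ∝ L^(1/4) · d^(−1/2).
T′ = 744 × 5.5^(1/4) / 1.1^(1/2) = 1090 K.

T_eq ≈ 1090 K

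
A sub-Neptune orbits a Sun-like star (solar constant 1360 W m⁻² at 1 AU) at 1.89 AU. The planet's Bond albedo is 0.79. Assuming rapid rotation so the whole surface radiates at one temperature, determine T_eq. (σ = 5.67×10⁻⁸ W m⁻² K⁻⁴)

Flux at 1.89 AU: S = 1360/1.89² = 381 W m⁻².
Energy balance: absorbed = emitted ⇒ πR²·S(1−A) = 4πR²·σT_eq⁴, so T_eq⁴ = S(1−A)/(4σ).
T_eq = [381 × 0.21 / (4 × 5.67×10⁻⁸)]^(1/4) = (3.53×10⁸)^(1/4) = 137 K.

T_eq ≈ 137 K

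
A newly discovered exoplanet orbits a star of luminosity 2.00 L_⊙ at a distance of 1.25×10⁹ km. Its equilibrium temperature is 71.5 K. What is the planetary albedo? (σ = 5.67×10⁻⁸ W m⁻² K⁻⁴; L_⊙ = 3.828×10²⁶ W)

d = 1.25×10⁹ km = 1.25×10¹² m.
L = 2.00 × 3.828×10²⁶ = 7.66×10²⁶ W.
Flux: S = L/(4πd²) = 7.66×10²⁶/(4π×(1.25×10¹²)²) = 39.0 W m⁻².
From T_eq⁴ = S(1−A)/(4σ): 1−A = 4σT_eq⁴/S.
1−A = 4 × 5.67×10⁻⁸ × (71.5)⁴ / 39.0 = 0.152.

A ≈ 0.85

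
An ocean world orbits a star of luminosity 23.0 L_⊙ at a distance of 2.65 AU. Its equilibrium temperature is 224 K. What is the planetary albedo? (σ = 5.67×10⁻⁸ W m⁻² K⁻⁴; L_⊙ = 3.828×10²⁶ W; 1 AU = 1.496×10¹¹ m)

A ≈ 0.87

d = 2.65 AU = 3.96×10¹¹ m.
L = 23.0 × 3.828×10²⁶ = 8.80×10²⁷ W.
Flux: S = L/(4πd²) = 8.80×10²⁷/(4π×(3.96×10¹¹)²) = 4460 W m⁻².
From T_eq⁴ = S(1−A)/(4σ): 1−A = 4σT_eq⁴/S.
1−A = 4 × 5.67×10⁻⁸ × (224)⁴ / 4460 = 0.128.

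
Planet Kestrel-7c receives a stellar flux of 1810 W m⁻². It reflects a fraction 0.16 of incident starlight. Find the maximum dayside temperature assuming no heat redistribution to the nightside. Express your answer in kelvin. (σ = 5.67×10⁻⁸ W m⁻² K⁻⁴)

T_ss ≈ 405 K

With no redistribution each surface element balances locally: S(1−A) = σT⁴.
T = [1810 × 0.84 / 5.67×10⁻⁸]^(1/4) = (2.68×10¹⁰)^(1/4) = 405 K.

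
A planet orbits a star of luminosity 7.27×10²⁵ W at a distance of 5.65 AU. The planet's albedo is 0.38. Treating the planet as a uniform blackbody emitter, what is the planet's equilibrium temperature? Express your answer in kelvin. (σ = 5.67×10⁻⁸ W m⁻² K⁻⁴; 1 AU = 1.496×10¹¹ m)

d = 5.65 AU = 8.45×10¹¹ m.
Flux: S = L/(4πd²) = 7.27×10²⁵/(4π×(8.45×10¹¹)²) = 8.10 W m⁻².
Energy balance: absorbed = emitted ⇒ πR²·S(1−A) = 4πR²·σT_eq⁴, so T_eq⁴ = S(1−A)/(4σ).
T_eq = [8.10 × 0.62 / (4 × 5.67×10⁻⁸)]^(1/4) = (2.21×10⁷)^(1/4) = 68.6 K.

T_eq ≈ 68.6 K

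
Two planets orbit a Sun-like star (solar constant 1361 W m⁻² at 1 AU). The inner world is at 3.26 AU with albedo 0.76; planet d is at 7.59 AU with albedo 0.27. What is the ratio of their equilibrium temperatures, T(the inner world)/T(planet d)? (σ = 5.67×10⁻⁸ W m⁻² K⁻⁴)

T_eq = [S₀(1−A)/(4σd²)]^(1/4), so T ∝ (1−A)^(1/4) / √d.
T₁ = [1361×0.24/(4×5.67×10⁻⁸×3.26²)]^(1/4) = 107.89 K.
T₂ = [1361×0.73/(4×5.67×10⁻⁸×7.59²)]^(1/4) = 93.38 K.

T₁/T₂ ≈ 1.155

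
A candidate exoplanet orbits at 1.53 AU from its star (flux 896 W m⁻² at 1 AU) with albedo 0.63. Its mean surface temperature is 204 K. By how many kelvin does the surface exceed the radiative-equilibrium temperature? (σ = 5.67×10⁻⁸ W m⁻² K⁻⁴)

ΔT ≈ 45.9 K

S = 896/1.53² = 382.8 W m⁻².
T_eq = [S(1−A)/(4σ)]^(1/4) = [382.8×0.37/(4×5.67×10⁻⁸)]^(1/4) = 158.1 K.
ΔT = T_surf − T_eq = 204 − 158.1.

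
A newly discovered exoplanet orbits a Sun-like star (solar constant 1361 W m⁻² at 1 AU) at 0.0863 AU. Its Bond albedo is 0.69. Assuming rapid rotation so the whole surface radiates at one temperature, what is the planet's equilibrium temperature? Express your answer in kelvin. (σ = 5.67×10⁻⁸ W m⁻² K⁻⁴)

T_eq ≈ 707 K

Flux at 0.0863 AU: S = 1361/0.0863² = 1.83×10⁵ W m⁻².
Energy balance: absorbed = emitted ⇒ πR²·S(1−A) = 4πR²·σT_eq⁴, so T_eq⁴ = S(1−A)/(4σ).
T_eq = [1.83×10⁵ × 0.31 / (4 × 5.67×10⁻⁸)]^(1/4) = (2.50×10¹¹)^(1/4) = 707 K.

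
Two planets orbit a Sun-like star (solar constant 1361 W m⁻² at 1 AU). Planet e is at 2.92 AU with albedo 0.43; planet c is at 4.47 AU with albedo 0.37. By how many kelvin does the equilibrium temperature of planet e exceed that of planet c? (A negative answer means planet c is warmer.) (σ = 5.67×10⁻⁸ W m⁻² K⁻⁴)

ΔT ≈ 24.2 K

T_eq = [S₀(1−A)/(4σd²)]^(1/4), so T ∝ (1−A)^(1/4) / √d.
T₁ = [1361×0.57/(4×5.67×10⁻⁸×2.92²)]^(1/4) = 141.52 K.
T₂ = [1361×0.63/(4×5.67×10⁻⁸×4.47²)]^(1/4) = 117.28 K.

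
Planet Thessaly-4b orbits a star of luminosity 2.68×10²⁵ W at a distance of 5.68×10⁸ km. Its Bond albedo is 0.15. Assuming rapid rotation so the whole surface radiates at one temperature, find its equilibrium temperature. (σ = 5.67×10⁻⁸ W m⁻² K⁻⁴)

d = 5.68×10⁸ km = 5.68×10¹¹ m.
Flux: S = L/(4πd²) = 2.68×10²⁵/(4π×(5.68×10¹¹)²) = 6.61 W m⁻².
Energy balance: absorbed = emitted ⇒ πR²·S(1−A) = 4πR²·σT_eq⁴, so T_eq⁴ = S(1−A)/(4σ).
T_eq = [6.61 × 0.85 / (4 × 5.67×10⁻⁸)]^(1/4) = (2.48×10⁷)^(1/4) = 70.6 K.

T_eq ≈ 70.6 K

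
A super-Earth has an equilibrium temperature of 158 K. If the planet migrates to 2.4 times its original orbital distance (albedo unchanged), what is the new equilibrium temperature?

T_eq ≈ 102 K

T_eq ∝ L^(1/4) · d^(−1/2).
T′ = 158 / 2.4^(1/2) = 102 K.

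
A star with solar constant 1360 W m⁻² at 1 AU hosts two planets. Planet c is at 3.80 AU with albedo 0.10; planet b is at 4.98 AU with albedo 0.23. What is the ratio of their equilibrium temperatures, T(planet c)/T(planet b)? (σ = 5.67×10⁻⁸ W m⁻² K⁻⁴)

T_eq = [S₀(1−A)/(4σd²)]^(1/4), so T ∝ (1−A)^(1/4) / √d.
T₁ = [1360×0.90/(4×5.67×10⁻⁸×3.80²)]^(1/4) = 139.04 K.
T₂ = [1360×0.77/(4×5.67×10⁻⁸×4.98²)]^(1/4) = 116.81 K.

T₁/T₂ ≈ 1.190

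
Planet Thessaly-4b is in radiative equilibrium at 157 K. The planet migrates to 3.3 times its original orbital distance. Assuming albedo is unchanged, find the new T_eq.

T_eq ≈ 86.4 K

T_eq ∝ L^(1/4) · d^(−1/2).
T′ = 157 / 3.3^(1/2) = 86.4 K.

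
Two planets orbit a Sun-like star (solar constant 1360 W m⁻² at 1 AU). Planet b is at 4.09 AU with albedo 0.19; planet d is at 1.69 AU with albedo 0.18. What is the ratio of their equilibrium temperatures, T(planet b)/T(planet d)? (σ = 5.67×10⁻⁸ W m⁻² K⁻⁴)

T₁/T₂ ≈ 0.641

T_eq = [S₀(1−A)/(4σd²)]^(1/4), so T ∝ (1−A)^(1/4) / √d.
T₁ = [1360×0.81/(4×5.67×10⁻⁸×4.09²)]^(1/4) = 130.54 K.
T₂ = [1360×0.82/(4×5.67×10⁻⁸×1.69²)]^(1/4) = 203.70 K.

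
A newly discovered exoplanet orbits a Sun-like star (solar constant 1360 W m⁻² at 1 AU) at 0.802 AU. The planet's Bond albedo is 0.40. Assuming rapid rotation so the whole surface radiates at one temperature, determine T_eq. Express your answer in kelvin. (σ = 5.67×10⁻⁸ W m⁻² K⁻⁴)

Flux at 0.802 AU: S = 1360/0.802² = 2110 W m⁻².
Energy balance: absorbed = emitted ⇒ πR²·S(1−A) = 4πR²·σT_eq⁴, so T_eq⁴ = S(1−A)/(4σ).
T_eq = [2110 × 0.60 / (4 × 5.67×10⁻⁸)]^(1/4) = (5.59×10⁹)^(1/4) = 273 K.

T_eq ≈ 273 K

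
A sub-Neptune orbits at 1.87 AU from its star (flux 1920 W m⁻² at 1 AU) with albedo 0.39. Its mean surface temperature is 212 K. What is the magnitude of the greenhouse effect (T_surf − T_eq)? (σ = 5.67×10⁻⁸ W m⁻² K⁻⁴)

ΔT ≈ 16.0 K

S = 1920/1.87² = 549.1 W m⁻².
T_eq = [S(1−A)/(4σ)]^(1/4) = [549.1×0.61/(4×5.67×10⁻⁸)]^(1/4) = 196.0 K.
ΔT = T_surf − T_eq = 212 − 196.0.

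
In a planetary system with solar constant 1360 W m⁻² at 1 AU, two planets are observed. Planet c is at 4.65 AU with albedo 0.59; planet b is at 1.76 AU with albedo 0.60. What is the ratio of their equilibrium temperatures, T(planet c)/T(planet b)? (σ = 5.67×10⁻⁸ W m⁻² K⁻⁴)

T_eq = [S₀(1−A)/(4σd²)]^(1/4), so T ∝ (1−A)^(1/4) / √d.
T₁ = [1360×0.41/(4×5.67×10⁻⁸×4.65²)]^(1/4) = 103.26 K.
T₂ = [1360×0.40/(4×5.67×10⁻⁸×1.76²)]^(1/4) = 166.81 K.

T₁/T₂ ≈ 0.619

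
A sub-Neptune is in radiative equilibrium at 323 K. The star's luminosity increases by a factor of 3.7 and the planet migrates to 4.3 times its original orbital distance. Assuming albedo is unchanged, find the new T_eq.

T_eq ≈ 216 K

T_eq ∝ L^(1/4) · d^(−1/2).
T′ = 323 × 3.7^(1/4) / 4.3^(1/2) = 216 K.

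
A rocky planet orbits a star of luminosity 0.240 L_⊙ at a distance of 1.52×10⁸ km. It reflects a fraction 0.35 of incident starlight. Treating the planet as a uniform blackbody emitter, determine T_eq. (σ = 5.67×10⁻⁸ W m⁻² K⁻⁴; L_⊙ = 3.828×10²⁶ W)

d = 1.52×10⁸ km = 1.52×10¹¹ m.
L = 0.240 × 3.828×10²⁶ = 9.19×10²⁵ W.
Flux: S = L/(4πd²) = 9.19×10²⁵/(4π×(1.52×10¹¹)²) = 316 W m⁻².
Energy balance: absorbed = emitted ⇒ πR²·S(1−A) = 4πR²·σT_eq⁴, so T_eq⁴ = S(1−A)/(4σ).
T_eq = [316 × 0.65 / (4 × 5.67×10⁻⁸)]^(1/4) = (9.07×10⁸)^(1/4) = 174 K.

T_eq ≈ 174 K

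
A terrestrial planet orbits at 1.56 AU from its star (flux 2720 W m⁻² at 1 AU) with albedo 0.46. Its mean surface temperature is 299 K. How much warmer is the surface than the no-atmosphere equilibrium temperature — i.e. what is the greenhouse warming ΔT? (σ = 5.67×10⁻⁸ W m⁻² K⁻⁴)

ΔT ≈ 71.9 K

S = 2720/1.56² = 1118 W m⁻².
T_eq = [S(1−A)/(4σ)]^(1/4) = [1118×0.54/(4×5.67×10⁻⁸)]^(1/4) = 227.1 K.
ΔT = T_surf − T_eq = 299 − 227.1.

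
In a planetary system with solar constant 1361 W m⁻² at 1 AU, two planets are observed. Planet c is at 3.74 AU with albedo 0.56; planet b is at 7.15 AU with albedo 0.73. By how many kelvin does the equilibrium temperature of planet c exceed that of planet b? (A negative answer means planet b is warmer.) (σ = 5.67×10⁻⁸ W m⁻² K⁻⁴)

ΔT ≈ 42.2 K

T_eq = [S₀(1−A)/(4σd²)]^(1/4), so T ∝ (1−A)^(1/4) / √d.
T₁ = [1361×0.44/(4×5.67×10⁻⁸×3.74²)]^(1/4) = 117.21 K.
T₂ = [1361×0.27/(4×5.67×10⁻⁸×7.15²)]^(1/4) = 75.03 K.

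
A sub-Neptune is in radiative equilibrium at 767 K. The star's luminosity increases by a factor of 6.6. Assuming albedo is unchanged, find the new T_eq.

T_eq ≈ 1230 K

T_eq ∝ L^(1/4) · d^(−1/2).
T′ = 767 × 6.6^(1/4) = 1230 K.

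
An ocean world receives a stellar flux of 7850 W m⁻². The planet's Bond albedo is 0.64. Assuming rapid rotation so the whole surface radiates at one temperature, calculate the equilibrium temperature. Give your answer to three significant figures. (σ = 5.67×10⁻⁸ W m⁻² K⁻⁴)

Energy balance: absorbed = emitted ⇒ πR²·S(1−A) = 4πR²·σT_eq⁴, so T_eq⁴ = S(1−A)/(4σ).
T_eq = [7850 × 0.36 / (4 × 5.67×10⁻⁸)]^(1/4) = (1.25×10¹⁰)^(1/4) = 334 K.

T_eq ≈ 334 K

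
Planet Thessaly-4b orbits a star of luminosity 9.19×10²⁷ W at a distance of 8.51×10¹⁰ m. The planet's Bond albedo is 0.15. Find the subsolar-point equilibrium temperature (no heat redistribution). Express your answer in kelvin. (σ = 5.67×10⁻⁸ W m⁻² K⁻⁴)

T_ss ≈ 1110 K

Flux: S = L/(4πd²) = 9.19×10²⁷/(4π×(8.51×10¹⁰)²) = 1.01×10⁵ W m⁻².
At the subsolar point the surface absorbs S(1−A) and emits σT⁴ per unit area — no factor of 4, since only the local patch is in balance.
T = [1.01×10⁵ × 0.85 / 5.67×10⁻⁸]^(1/4) = (1.51×10¹²)^(1/4) = 1110 K.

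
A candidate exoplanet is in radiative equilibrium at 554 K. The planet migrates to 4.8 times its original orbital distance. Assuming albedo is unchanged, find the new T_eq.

T_eq ∝ L^(1/4) · d^(−1/2).
T′ = 554 / 4.8^(1/2) = 253 K.

T_eq ≈ 253 K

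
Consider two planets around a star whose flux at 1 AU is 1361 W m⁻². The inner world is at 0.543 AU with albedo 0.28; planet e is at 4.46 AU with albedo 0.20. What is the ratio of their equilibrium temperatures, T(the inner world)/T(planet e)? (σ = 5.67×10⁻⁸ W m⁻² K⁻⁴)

T_eq = [S₀(1−A)/(4σd²)]^(1/4), so T ∝ (1−A)^(1/4) / √d.
T₁ = [1361×0.72/(4×5.67×10⁻⁸×0.543²)]^(1/4) = 347.93 K.
T₂ = [1361×0.80/(4×5.67×10⁻⁸×4.46²)]^(1/4) = 124.64 K.

T₁/T₂ ≈ 2.791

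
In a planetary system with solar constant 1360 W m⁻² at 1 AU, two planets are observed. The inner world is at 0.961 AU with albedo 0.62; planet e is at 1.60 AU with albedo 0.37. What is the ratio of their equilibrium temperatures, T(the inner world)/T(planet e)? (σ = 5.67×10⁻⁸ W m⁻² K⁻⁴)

T_eq = [S₀(1−A)/(4σd²)]^(1/4), so T ∝ (1−A)^(1/4) / √d.
T₁ = [1360×0.38/(4×5.67×10⁻⁸×0.961²)]^(1/4) = 222.87 K.
T₂ = [1360×0.63/(4×5.67×10⁻⁸×1.60²)]^(1/4) = 196.00 K.

T₁/T₂ ≈ 1.137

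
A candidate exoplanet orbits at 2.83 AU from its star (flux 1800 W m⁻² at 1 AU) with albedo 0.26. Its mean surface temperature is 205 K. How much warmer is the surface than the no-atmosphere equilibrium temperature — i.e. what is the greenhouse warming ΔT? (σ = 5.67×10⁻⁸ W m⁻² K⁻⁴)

ΔT ≈ 40.4 K

S = 1800/2.83² = 224.7 W m⁻².
T_eq = [S(1−A)/(4σ)]^(1/4) = [224.7×0.74/(4×5.67×10⁻⁸)]^(1/4) = 164.6 K.
ΔT = T_surf − T_eq = 205 − 164.6.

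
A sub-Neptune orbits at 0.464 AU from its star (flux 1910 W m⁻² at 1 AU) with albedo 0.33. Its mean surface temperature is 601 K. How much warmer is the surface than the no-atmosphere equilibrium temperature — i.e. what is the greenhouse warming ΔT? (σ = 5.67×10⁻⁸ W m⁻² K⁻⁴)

S = 1910/0.464² = 8872 W m⁻².
T_eq = [S(1−A)/(4σ)]^(1/4) = [8872×0.67/(4×5.67×10⁻⁸)]^(1/4) = 402.4 K.
ΔT = T_surf − T_eq = 601 − 402.4.

ΔT ≈ 198.6 K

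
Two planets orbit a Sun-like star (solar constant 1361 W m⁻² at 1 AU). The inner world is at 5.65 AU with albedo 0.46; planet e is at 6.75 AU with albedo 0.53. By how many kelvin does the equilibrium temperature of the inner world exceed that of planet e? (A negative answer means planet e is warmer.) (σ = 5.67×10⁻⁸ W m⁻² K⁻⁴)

T_eq = [S₀(1−A)/(4σd²)]^(1/4), so T ∝ (1−A)^(1/4) / √d.
T₁ = [1361×0.54/(4×5.67×10⁻⁸×5.65²)]^(1/4) = 100.38 K.
T₂ = [1361×0.47/(4×5.67×10⁻⁸×6.75²)]^(1/4) = 88.70 K.

ΔT ≈ 11.7 K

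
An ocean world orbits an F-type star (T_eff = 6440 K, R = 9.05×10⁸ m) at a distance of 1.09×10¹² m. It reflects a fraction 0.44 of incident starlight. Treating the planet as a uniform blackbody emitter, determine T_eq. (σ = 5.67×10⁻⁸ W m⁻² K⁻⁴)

T_eq ≈ 114 K

L = 4πR_⋆²σT_⋆⁴ = 4π(9.05×10⁸)² × 5.67×10⁻⁸ × (6440)⁴ = 1.00×10²⁷ W.
S = L/(4πd²) = 67.2 W m⁻².
Energy balance: absorbed = emitted ⇒ πR²·S(1−A) = 4πR²·σT_eq⁴, so T_eq⁴ = S(1−A)/(4σ).
T_eq = [67.2 × 0.56 / (4 × 5.67×10⁻⁸)]^(1/4) = (1.66×10⁸)^(1/4) = 114 K.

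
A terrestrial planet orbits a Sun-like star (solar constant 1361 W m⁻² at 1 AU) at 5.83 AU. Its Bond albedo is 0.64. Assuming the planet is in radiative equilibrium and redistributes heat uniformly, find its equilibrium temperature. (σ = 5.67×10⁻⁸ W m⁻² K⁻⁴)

T_eq ≈ 89.3 K

Flux at 5.83 AU: S = 1361/5.83² = 40.0 W m⁻².
Energy balance: absorbed = emitted ⇒ πR²·S(1−A) = 4πR²·σT_eq⁴, so T_eq⁴ = S(1−A)/(4σ).
T_eq = [40.0 × 0.36 / (4 × 5.67×10⁻⁸)]^(1/4) = (6.36×10⁷)^(1/4) = 89.3 K.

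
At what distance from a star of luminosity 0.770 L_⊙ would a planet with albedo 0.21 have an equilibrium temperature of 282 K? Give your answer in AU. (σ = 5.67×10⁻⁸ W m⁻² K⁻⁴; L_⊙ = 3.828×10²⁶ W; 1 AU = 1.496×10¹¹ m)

d ≈ 0.760 AU

L = 0.770 × 3.828×10²⁶ = 2.95×10²⁶ W.
From T_eq⁴ = L(1−A)/(16πσd²): d = √[L(1−A)/(16πσT_eq⁴)].
d = √[2.95×10²⁶ × 0.79 / (16π × 5.67×10⁻⁸ × (282)⁴)] = 1.14×10¹¹ m = 0.760 AU.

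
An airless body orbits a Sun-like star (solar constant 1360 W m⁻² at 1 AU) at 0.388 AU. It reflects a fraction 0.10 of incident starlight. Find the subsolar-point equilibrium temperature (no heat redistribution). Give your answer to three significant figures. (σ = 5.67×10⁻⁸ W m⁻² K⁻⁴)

T_ss ≈ 615 K

Flux at 0.388 AU: S = 1360/0.388² = 9030 W m⁻².
At the subsolar point the surface absorbs S(1−A) and emits σT⁴ per unit area — no factor of 4, since only the local patch is in balance.
T = [9030 × 0.90 / 5.67×10⁻⁸]^(1/4) = (1.43×10¹¹)^(1/4) = 615 K.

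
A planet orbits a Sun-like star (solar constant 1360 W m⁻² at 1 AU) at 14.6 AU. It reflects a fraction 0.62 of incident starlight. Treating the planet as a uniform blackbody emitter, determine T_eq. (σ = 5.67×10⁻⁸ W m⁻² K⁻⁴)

T_eq ≈ 57.2 K

Flux at 14.6 AU: S = 1360/14.6² = 6.38 W m⁻².
Energy balance: absorbed = emitted ⇒ πR²·S(1−A) = 4πR²·σT_eq⁴, so T_eq⁴ = S(1−A)/(4σ).
T_eq = [6.38 × 0.38 / (4 × 5.67×10⁻⁸)]^(1/4) = (1.07×10⁷)^(1/4) = 57.2 K.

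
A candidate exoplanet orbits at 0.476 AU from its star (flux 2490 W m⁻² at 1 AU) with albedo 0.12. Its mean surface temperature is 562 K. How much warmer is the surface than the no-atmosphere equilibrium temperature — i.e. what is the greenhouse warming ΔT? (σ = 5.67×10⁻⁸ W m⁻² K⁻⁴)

ΔT ≈ 107.6 K

S = 2490/0.476² = 1.099×10⁴ W m⁻².
T_eq = [S(1−A)/(4σ)]^(1/4) = [1.099×10⁴×0.88/(4×5.67×10⁻⁸)]^(1/4) = 454.4 K.
ΔT = T_surf − T_eq = 562 − 454.4.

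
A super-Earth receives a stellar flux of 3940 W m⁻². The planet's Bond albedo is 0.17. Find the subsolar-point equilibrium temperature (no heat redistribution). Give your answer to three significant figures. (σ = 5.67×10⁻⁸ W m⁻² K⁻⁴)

At the subsolar point the surface absorbs S(1−A) and emits σT⁴ per unit area — no factor of 4, since only the local patch is in balance.
T = [3940 × 0.83 / 5.67×10⁻⁸]^(1/4) = (5.77×10¹⁰)^(1/4) = 490 K.

T_ss ≈ 490 K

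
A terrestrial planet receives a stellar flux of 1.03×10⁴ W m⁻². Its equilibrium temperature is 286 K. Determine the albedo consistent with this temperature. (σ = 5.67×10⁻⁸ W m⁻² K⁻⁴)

From T_eq⁴ = S(1−A)/(4σ): 1−A = 4σT_eq⁴/S.
1−A = 4 × 5.67×10⁻⁸ × (286)⁴ / 1.03×10⁴ = 0.147.

A ≈ 0.85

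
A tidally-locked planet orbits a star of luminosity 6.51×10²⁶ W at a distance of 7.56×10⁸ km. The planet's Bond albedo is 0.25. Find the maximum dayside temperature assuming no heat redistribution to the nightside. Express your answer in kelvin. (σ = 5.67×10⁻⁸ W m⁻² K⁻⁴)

T_ss ≈ 186 K

d = 7.56×10⁸ km = 7.56×10¹¹ m.
Flux: S = L/(4πd²) = 6.51×10²⁶/(4π×(7.56×10¹¹)²) = 90.6 W m⁻².
With no redistribution each surface element balances locally: S(1−A) = σT⁴.
T = [90.6 × 0.75 / 5.67×10⁻⁸]^(1/4) = (1.20×10⁹)^(1/4) = 186 K.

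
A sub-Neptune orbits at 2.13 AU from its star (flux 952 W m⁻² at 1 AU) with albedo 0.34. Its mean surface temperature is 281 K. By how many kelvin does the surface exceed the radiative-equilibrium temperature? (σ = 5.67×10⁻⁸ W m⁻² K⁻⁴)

ΔT ≈ 123.8 K

S = 952/2.13² = 209.8 W m⁻².
T_eq = [S(1−A)/(4σ)]^(1/4) = [209.8×0.66/(4×5.67×10⁻⁸)]^(1/4) = 157.2 K.
ΔT = T_surf − T_eq = 281 − 157.2.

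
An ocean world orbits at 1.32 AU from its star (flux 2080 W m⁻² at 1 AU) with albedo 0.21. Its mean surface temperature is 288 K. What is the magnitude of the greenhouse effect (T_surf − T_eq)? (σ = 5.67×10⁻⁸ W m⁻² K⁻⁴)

ΔT ≈ 34.1 K

S = 2080/1.32² = 1194 W m⁻².
T_eq = [S(1−A)/(4σ)]^(1/4) = [1194×0.79/(4×5.67×10⁻⁸)]^(1/4) = 253.9 K.
ΔT = T_surf − T_eq = 288 − 253.9.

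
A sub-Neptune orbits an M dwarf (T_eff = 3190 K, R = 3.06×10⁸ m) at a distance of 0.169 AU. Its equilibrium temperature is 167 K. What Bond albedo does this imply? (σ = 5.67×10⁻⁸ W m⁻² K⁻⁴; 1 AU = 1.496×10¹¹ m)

A ≈ 0.79

d = 0.169 AU = 2.53×10¹⁰ m.
L = 4πR_⋆²σT_⋆⁴ = 4π(3.06×10⁸)² × 5.67×10⁻⁸ × (3190)⁴ = 6.91×10²⁴ W.
S = L/(4πd²) = 860 W m⁻².
From T_eq⁴ = S(1−A)/(4σ): 1−A = 4σT_eq⁴/S.
1−A = 4 × 5.67×10⁻⁸ × (167)⁴ / 860 = 0.205.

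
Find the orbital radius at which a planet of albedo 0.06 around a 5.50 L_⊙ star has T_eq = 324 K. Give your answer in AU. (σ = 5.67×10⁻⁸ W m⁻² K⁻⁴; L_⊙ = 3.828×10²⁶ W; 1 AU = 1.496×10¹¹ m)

d ≈ 1.68 AU

L = 5.50 × 3.828×10²⁶ = 2.11×10²⁷ W.
From T_eq⁴ = L(1−A)/(16πσd²): d = √[L(1−A)/(16πσT_eq⁴)].
d = √[2.11×10²⁷ × 0.94 / (16π × 5.67×10⁻⁸ × (324)⁴)] = 2.51×10¹¹ m = 1.68 AU.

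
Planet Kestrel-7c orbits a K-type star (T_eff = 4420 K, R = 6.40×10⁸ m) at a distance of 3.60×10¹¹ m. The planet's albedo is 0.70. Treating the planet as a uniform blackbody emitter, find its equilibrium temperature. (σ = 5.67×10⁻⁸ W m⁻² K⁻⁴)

L = 4πR_⋆²σT_⋆⁴ = 4π(6.40×10⁸)² × 5.67×10⁻⁸ × (4420)⁴ = 1.11×10²⁶ W.
S = L/(4πd²) = 68.4 W m⁻².
Energy balance: absorbed = emitted ⇒ πR²·S(1−A) = 4πR²·σT_eq⁴, so T_eq⁴ = S(1−A)/(4σ).
T_eq = [68.4 × 0.30 / (4 × 5.67×10⁻⁸)]^(1/4) = (9.05×10⁷)^(1/4) = 97.5 K.

T_eq ≈ 97.5 K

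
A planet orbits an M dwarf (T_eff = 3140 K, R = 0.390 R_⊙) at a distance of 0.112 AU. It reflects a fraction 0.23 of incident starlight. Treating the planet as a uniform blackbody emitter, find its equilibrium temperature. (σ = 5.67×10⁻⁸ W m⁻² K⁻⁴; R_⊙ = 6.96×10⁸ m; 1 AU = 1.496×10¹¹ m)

T_eq ≈ 265 K

R_⋆ = 0.390 × 6.96×10⁸ = 2.71×10⁸ m.
d = 0.112 AU = 1.68×10¹⁰ m.
L = 4πR_⋆²σT_⋆⁴ = 4π(2.71×10⁸)² × 5.67×10⁻⁸ × (3140)⁴ = 5.10×10²⁴ W.
S = L/(4πd²) = 1450 W m⁻².
Energy balance: absorbed = emitted ⇒ πR²·S(1−A) = 4πR²·σT_eq⁴, so T_eq⁴ = S(1−A)/(4σ).
T_eq = [1450 × 0.77 / (4 × 5.67×10⁻⁸)]^(1/4) = (4.91×10⁹)^(1/4) = 265 K.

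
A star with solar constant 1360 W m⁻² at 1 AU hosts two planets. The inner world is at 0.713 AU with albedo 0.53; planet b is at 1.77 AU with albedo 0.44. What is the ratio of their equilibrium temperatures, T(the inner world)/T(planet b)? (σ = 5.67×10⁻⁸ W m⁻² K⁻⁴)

T_eq = [S₀(1−A)/(4σd²)]^(1/4), so T ∝ (1−A)^(1/4) / √d.
T₁ = [1360×0.47/(4×5.67×10⁻⁸×0.713²)]^(1/4) = 272.87 K.
T₂ = [1360×0.56/(4×5.67×10⁻⁸×1.77²)]^(1/4) = 180.94 K.

T₁/T₂ ≈ 1.508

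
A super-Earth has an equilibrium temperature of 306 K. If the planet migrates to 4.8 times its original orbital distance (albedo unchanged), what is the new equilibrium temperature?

T_eq ≈ 140 K

T_eq ∝ L^(1/4) · d^(−1/2).
T′ = 306 / 4.8^(1/2) = 140 K.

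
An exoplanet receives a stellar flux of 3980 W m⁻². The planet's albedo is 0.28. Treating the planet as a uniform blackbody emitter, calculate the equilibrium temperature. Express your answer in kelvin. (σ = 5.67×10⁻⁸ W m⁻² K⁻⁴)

Energy balance: absorbed = emitted ⇒ πR²·S(1−A) = 4πR²·σT_eq⁴, so T_eq⁴ = S(1−A)/(4σ).
T_eq = [3980 × 0.72 / (4 × 5.67×10⁻⁸)]^(1/4) = (1.26×10¹⁰)^(1/4) = 335 K.

T_eq ≈ 335 K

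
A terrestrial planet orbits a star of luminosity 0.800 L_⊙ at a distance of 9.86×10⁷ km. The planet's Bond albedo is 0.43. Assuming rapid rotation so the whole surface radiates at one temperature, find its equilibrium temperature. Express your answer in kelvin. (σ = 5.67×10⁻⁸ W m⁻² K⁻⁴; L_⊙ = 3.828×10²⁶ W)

d = 9.86×10⁷ km = 9.86×10¹⁰ m.
L = 0.800 × 3.828×10²⁶ = 3.06×10²⁶ W.
Flux: S = L/(4πd²) = 3.06×10²⁶/(4π×(9.86×10¹⁰)²) = 2510 W m⁻².
Energy balance: absorbed = emitted ⇒ πR²·S(1−A) = 4πR²·σT_eq⁴, so T_eq⁴ = S(1−A)/(4σ).
T_eq = [2510 × 0.57 / (4 × 5.67×10⁻⁸)]^(1/4) = (6.30×10⁹)^(1/4) = 282 K.

T_eq ≈ 282 K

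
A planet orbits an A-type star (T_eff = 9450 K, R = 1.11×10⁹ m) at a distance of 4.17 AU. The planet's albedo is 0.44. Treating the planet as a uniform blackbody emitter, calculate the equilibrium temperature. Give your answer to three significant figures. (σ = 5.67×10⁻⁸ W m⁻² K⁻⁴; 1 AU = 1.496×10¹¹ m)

d = 4.17 AU = 6.24×10¹¹ m.
L = 4πR_⋆²σT_⋆⁴ = 4π(1.11×10⁹)² × 5.67×10⁻⁸ × (9450)⁴ = 7.00×10²⁷ W.
S = L/(4πd²) = 1430 W m⁻².
Energy balance: absorbed = emitted ⇒ πR²·S(1−A) = 4πR²·σT_eq⁴, so T_eq⁴ = S(1−A)/(4σ).
T_eq = [1430 × 0.56 / (4 × 5.67×10⁻⁸)]^(1/4) = (3.53×10⁹)^(1/4) = 244 K.

T_eq ≈ 244 K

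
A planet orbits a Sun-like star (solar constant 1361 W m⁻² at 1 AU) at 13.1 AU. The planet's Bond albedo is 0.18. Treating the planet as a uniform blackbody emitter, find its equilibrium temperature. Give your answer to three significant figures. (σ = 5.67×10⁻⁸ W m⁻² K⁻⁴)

T_eq ≈ 73.2 K

Flux at 13.1 AU: S = 1361/13.1² = 7.93 W m⁻².
Energy balance: absorbed = emitted ⇒ πR²·S(1−A) = 4πR²·σT_eq⁴, so T_eq⁴ = S(1−A)/(4σ).
T_eq = [7.93 × 0.82 / (4 × 5.67×10⁻⁸)]^(1/4) = (2.87×10⁷)^(1/4) = 73.2 K.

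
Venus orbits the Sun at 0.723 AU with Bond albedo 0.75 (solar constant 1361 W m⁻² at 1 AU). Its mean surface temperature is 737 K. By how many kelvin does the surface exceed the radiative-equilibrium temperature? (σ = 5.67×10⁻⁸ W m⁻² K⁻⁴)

ΔT ≈ 505.5 K

S = 1361/0.723² = 2604 W m⁻².
T_eq = [S(1−A)/(4σ)]^(1/4) = [2604×0.25/(4×5.67×10⁻⁸)]^(1/4) = 231.5 K.
ΔT = T_surf − T_eq = 737 − 231.5.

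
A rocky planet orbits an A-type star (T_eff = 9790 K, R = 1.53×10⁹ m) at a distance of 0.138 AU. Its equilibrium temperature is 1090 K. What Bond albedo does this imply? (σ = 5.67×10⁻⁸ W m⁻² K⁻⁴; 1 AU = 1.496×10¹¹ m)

d = 0.138 AU = 2.06×10¹⁰ m.
L = 4πR_⋆²σT_⋆⁴ = 4π(1.53×10⁹)² × 5.67×10⁻⁸ × (9790)⁴ = 1.53×10²⁸ W.
S = L/(4πd²) = 2.86×10⁶ W m⁻².
From T_eq⁴ = S(1−A)/(4σ): 1−A = 4σT_eq⁴/S.
1−A = 4 × 5.67×10⁻⁸ × (1090)⁴ / 2.86×10⁶ = 0.112.

A ≈ 0.89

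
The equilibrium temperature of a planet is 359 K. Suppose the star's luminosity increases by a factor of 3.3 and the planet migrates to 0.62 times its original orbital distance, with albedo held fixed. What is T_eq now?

T_eq ≈ 615 K

T_eq ∝ L^(1/4) · d^(−1/2).
T′ = 359 × 3.3^(1/4) / 0.62^(1/2) = 615 K.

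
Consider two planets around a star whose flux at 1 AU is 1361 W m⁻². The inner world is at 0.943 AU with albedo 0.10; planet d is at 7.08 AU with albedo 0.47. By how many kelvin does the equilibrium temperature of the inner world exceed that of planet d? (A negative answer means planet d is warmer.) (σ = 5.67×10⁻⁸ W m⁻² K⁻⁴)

T_eq = [S₀(1−A)/(4σd²)]^(1/4), so T ∝ (1−A)^(1/4) / √d.
T₁ = [1361×0.90/(4×5.67×10⁻⁸×0.943²)]^(1/4) = 279.16 K.
T₂ = [1361×0.53/(4×5.67×10⁻⁸×7.08²)]^(1/4) = 89.25 K.

ΔT ≈ 189.9 K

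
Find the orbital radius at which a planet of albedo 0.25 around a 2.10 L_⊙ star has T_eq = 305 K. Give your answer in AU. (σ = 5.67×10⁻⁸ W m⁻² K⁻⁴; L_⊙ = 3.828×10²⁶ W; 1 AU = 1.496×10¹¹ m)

d ≈ 1.05 AU

L = 2.10 × 3.828×10²⁶ = 8.04×10²⁶ W.
From T_eq⁴ = L(1−A)/(16πσd²): d = √[L(1−A)/(16πσT_eq⁴)].
d = √[8.04×10²⁶ × 0.75 / (16π × 5.67×10⁻⁸ × (305)⁴)] = 1.56×10¹¹ m = 1.05 AU.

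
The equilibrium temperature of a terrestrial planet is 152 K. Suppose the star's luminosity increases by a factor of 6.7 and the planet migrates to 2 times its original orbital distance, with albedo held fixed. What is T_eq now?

T_eq ∝ L^(1/4) · d^(−1/2).
T′ = 152 × 6.7^(1/4) / 2^(1/2) = 173 K.

T_eq ≈ 173 K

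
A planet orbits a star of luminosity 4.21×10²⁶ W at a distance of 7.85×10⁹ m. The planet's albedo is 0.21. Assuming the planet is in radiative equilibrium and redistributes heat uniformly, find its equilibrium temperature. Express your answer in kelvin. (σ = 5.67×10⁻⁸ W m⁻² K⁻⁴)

Flux: S = L/(4πd²) = 4.21×10²⁶/(4π×(7.85×10⁹)²) = 5.44×10⁵ W m⁻².
Energy balance: absorbed = emitted ⇒ πR²·S(1−A) = 4πR²·σT_eq⁴, so T_eq⁴ = S(1−A)/(4σ).
T_eq = [5.44×10⁵ × 0.79 / (4 × 5.67×10⁻⁸)]^(1/4) = (1.89×10¹²)^(1/4) = 1170 K.

T_eq ≈ 1170 K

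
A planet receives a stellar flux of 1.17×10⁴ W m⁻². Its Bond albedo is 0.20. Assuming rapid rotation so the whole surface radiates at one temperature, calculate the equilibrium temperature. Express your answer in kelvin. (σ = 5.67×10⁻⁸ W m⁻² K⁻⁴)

T_eq ≈ 451 K

Energy balance: absorbed = emitted ⇒ πR²·S(1−A) = 4πR²·σT_eq⁴, so T_eq⁴ = S(1−A)/(4σ).
T_eq = [1.17×10⁴ × 0.80 / (4 × 5.67×10⁻⁸)]^(1/4) = (4.13×10¹⁰)^(1/4) = 451 K.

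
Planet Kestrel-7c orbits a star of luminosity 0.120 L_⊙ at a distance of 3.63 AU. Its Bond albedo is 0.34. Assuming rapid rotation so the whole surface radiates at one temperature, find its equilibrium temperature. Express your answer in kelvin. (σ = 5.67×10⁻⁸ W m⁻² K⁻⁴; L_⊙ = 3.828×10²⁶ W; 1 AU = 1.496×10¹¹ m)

d = 3.63 AU = 5.43×10¹¹ m.
L = 0.120 × 3.828×10²⁶ = 4.59×10²⁵ W.
Flux: S = L/(4πd²) = 4.59×10²⁵/(4π×(5.43×10¹¹)²) = 12.4 W m⁻².
Energy balance: absorbed = emitted ⇒ πR²·S(1−A) = 4πR²·σT_eq⁴, so T_eq⁴ = S(1−A)/(4σ).
T_eq = [12.4 × 0.66 / (4 × 5.67×10⁻⁸)]^(1/4) = (3.61×10⁷)^(1/4) = 77.5 K.

T_eq ≈ 77.5 K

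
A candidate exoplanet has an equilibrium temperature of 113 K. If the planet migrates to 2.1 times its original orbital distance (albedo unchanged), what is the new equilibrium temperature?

T_eq ≈ 78.0 K

T_eq ∝ L^(1/4) · d^(−1/2).
T′ = 113 / 2.1^(1/2) = 78.0 K.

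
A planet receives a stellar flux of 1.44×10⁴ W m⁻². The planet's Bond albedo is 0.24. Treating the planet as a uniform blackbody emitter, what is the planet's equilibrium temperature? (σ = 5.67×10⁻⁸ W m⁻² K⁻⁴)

Energy balance: absorbed = emitted ⇒ πR²·S(1−A) = 4πR²·σT_eq⁴, so T_eq⁴ = S(1−A)/(4σ).
T_eq = [1.44×10⁴ × 0.76 / (4 × 5.67×10⁻⁸)]^(1/4) = (4.83×10¹⁰)^(1/4) = 469 K.

T_eq ≈ 469 K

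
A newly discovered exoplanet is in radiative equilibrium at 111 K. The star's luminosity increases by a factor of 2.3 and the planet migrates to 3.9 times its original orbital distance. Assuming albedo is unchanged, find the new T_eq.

T_eq ∝ L^(1/4) · d^(−1/2).
T′ = 111 × 2.3^(1/4) / 3.9^(1/2) = 69.2 K.

T_eq ≈ 69.2 K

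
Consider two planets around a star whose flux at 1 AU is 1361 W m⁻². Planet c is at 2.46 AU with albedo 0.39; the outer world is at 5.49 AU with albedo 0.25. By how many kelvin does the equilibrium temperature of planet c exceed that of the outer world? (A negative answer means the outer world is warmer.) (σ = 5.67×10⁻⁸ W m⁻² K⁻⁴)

ΔT ≈ 46.3 K

T_eq = [S₀(1−A)/(4σd²)]^(1/4), so T ∝ (1−A)^(1/4) / √d.
T₁ = [1361×0.61/(4×5.67×10⁻⁸×2.46²)]^(1/4) = 156.83 K.
T₂ = [1361×0.75/(4×5.67×10⁻⁸×5.49²)]^(1/4) = 110.54 K.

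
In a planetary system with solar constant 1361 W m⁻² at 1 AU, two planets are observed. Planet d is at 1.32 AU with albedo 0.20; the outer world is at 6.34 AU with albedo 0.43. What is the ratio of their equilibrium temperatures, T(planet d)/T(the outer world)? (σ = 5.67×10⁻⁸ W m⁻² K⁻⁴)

T₁/T₂ ≈ 2.385

T_eq = [S₀(1−A)/(4σd²)]^(1/4), so T ∝ (1−A)^(1/4) / √d.
T₁ = [1361×0.80/(4×5.67×10⁻⁸×1.32²)]^(1/4) = 229.11 K.
T₂ = [1361×0.57/(4×5.67×10⁻⁸×6.34²)]^(1/4) = 96.05 K.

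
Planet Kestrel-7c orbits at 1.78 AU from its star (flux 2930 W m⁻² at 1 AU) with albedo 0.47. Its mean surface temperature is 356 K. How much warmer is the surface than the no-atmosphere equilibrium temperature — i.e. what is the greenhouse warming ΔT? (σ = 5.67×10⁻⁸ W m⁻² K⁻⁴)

S = 2930/1.78² = 924.8 W m⁻².
T_eq = [S(1−A)/(4σ)]^(1/4) = [924.8×0.53/(4×5.67×10⁻⁸)]^(1/4) = 215.6 K.
ΔT = T_surf − T_eq = 356 − 215.6.

ΔT ≈ 140.4 K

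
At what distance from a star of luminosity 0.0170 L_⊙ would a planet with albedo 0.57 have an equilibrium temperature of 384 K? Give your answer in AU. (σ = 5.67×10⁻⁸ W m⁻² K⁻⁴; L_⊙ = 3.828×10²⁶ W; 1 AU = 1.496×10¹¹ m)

d ≈ 0.0449 AU

L = 0.0170 × 3.828×10²⁶ = 6.51×10²⁴ W.
From T_eq⁴ = L(1−A)/(16πσd²): d = √[L(1−A)/(16πσT_eq⁴)].
d = √[6.51×10²⁴ × 0.43 / (16π × 5.67×10⁻⁸ × (384)⁴)] = 6.72×10⁹ m = 0.0449 AU.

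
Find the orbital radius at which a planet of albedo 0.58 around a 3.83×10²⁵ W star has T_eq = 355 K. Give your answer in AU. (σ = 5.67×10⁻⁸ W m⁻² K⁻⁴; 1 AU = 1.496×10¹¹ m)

From T_eq⁴ = L(1−A)/(16πσd²): d = √[L(1−A)/(16πσT_eq⁴)].
d = √[3.83×10²⁵ × 0.42 / (16π × 5.67×10⁻⁸ × (355)⁴)] = 1.89×10¹⁰ m = 0.126 AU.

d ≈ 0.126 AU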